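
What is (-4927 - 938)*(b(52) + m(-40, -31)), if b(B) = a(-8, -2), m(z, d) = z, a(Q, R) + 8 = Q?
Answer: 328440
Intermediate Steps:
a(Q, R) = -8 + Q
b(B) = -16 (b(B) = -8 - 8 = -16)
(-4927 - 938)*(b(52) + m(-40, -31)) = (-4927 - 938)*(-16 - 40) = -5865*(-56) = 328440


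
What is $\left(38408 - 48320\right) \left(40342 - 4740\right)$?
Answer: $-352887024$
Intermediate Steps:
$\left(38408 - 48320\right) \left(40342 - 4740\right) = - 9912 \left(40342 - 4740\right) = \left(-9912\right) 35602 = -352887024$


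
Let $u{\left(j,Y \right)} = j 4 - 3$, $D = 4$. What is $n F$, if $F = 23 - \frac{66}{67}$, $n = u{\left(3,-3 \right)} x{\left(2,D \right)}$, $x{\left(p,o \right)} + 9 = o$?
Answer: $- \frac{66375}{67} \approx -990.67$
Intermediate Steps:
$u{\left(j,Y \right)} = -3 + 4 j$ ($u{\left(j,Y \right)} = 4 j - 3 = -3 + 4 j$)
$x{\left(p,o \right)} = -9 + o$
$n = -45$ ($n = \left(-3 + 4 \cdot 3\right) \left(-9 + 4\right) = \left(-3 + 12\right) \left(-5\right) = 9 \left(-5\right) = -45$)
$F = \frac{1475}{67}$ ($F = 23 - 66 \cdot \frac{1}{67} = 23 - \frac{66}{67} = \frac{1475}{67} \approx 22.015$)
$n F = \left(-45\right) \frac{1475}{67} = - \frac{66375}{67}$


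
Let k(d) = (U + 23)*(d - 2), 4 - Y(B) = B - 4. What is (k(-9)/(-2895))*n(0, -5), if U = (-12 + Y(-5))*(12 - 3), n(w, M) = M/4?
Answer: -88/579 ≈ -0.15199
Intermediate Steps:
Y(B) = 8 - B (Y(B) = 4 - (B - 4) = 4 - (-4 + B) = 4 + (4 - B) = 8 - B)
n(w, M) = M/4 (n(w, M) = M*(¼) = M/4)
U = 9 (U = (-12 + (8 - 1*(-5)))*(12 - 3) = (-12 + (8 + 5))*9 = (-12 + 13)*9 = 1*9 = 9)
k(d) = -64 + 32*d (k(d) = (9 + 23)*(d - 2) = 32*(-2 + d) = -64 + 32*d)
(k(-9)/(-2895))*n(0, -5) = ((-64 + 32*(-9))/(-2895))*((¼)*(-5)) = ((-64 - 288)*(-1/2895))*(-5/4) = -352*(-1/2895)*(-5/4) = (352/2895)*(-5/4) = -88/579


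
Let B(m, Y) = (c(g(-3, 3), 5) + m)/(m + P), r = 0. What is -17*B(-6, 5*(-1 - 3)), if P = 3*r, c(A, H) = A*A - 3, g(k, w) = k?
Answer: 0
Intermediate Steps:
c(A, H) = -3 + A**2 (c(A, H) = A**2 - 3 = -3 + A**2)
P = 0 (P = 3*0 = 0)
B(m, Y) = (6 + m)/m (B(m, Y) = ((-3 + (-3)**2) + m)/(m + 0) = ((-3 + 9) + m)/m = (6 + m)/m)
-17*B(-6, 5*(-1 - 3)) = -17*(6 - 6)/(-6) = -(-17)*0/6 = -17*0 = 0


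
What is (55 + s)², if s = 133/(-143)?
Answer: 59783824/20449 ≈ 2923.6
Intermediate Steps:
s = -133/143 (s = 133*(-1/143) = -133/143 ≈ -0.93007)
(55 + s)² = (55 - 133/143)² = (7732/143)² = 59783824/20449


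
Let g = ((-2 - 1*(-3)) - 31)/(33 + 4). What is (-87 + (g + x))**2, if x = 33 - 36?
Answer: 11289600/1369 ≈ 8246.6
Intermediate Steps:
g = -30/37 (g = ((-2 + 3) - 31)/37 = (1 - 31)*(1/37) = -30*1/37 = -30/37 ≈ -0.81081)
x = -3
(-87 + (g + x))**2 = (-87 + (-30/37 - 3))**2 = (-87 - 141/37)**2 = (-3360/37)**2 = 11289600/1369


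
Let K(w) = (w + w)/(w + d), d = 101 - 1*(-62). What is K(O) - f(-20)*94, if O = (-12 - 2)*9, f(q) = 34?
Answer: -118504/37 ≈ -3202.8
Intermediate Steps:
d = 163 (d = 101 + 62 = 163)
O = -126 (O = -14*9 = -126)
K(w) = 2*w/(163 + w) (K(w) = (w + w)/(w + 163) = (2*w)/(163 + w) = 2*w/(163 + w))
K(O) - f(-20)*94 = 2*(-126)/(163 - 126) - 34*94 = 2*(-126)/37 - 1*3196 = 2*(-126)*(1/37) - 3196 = -252/37 - 3196 = -118504/37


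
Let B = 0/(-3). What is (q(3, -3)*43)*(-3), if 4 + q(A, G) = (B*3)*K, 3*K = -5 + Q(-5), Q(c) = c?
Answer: 516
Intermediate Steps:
K = -10/3 (K = (-5 - 5)/3 = (1/3)*(-10) = -10/3 ≈ -3.3333)
B = 0 (B = 0*(-1/3) = 0)
q(A, G) = -4 (q(A, G) = -4 + (0*3)*(-10/3) = -4 + 0*(-10/3) = -4 + 0 = -4)
(q(3, -3)*43)*(-3) = -4*43*(-3) = -172*(-3) = 516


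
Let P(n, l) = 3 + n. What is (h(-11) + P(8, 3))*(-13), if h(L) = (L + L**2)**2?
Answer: -157443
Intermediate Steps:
(h(-11) + P(8, 3))*(-13) = ((-11)**2*(1 - 11)**2 + (3 + 8))*(-13) = (121*(-10)**2 + 11)*(-13) = (121*100 + 11)*(-13) = (12100 + 11)*(-13) = 12111*(-13) = -157443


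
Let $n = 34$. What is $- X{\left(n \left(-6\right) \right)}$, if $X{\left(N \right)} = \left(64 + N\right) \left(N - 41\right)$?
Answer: $-34300$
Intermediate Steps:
$X{\left(N \right)} = \left(-41 + N\right) \left(64 + N\right)$ ($X{\left(N \right)} = \left(64 + N\right) \left(-41 + N\right) = \left(-41 + N\right) \left(64 + N\right)$)
$- X{\left(n \left(-6\right) \right)} = - (-2624 + \left(34 \left(-6\right)\right)^{2} + 23 \cdot 34 \left(-6\right)) = - (-2624 + \left(-204\right)^{2} + 23 \left(-204\right)) = - (-2624 + 41616 - 4692) = \left(-1\right) 34300 = -34300$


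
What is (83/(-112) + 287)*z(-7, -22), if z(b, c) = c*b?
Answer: 352671/8 ≈ 44084.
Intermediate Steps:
z(b, c) = b*c
(83/(-112) + 287)*z(-7, -22) = (83/(-112) + 287)*(-7*(-22)) = (83*(-1/112) + 287)*154 = (-83/112 + 287)*154 = (32061/112)*154 = 352671/8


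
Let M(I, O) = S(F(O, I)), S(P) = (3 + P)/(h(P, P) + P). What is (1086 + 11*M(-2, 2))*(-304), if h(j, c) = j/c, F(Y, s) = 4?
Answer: -1674128/5 ≈ -3.3483e+5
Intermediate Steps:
S(P) = (3 + P)/(1 + P) (S(P) = (3 + P)/(P/P + P) = (3 + P)/(1 + P))
M(I, O) = 7/5 (M(I, O) = (3 + 4)/(1 + 4) = 7/5)
(1086 + 11*M(-2, 2))*(-304) = (1086 + 11*(7/5))*(-304) = (1086 + 77/5)*(-304) = (5507/5)*(-304) = -1674128/5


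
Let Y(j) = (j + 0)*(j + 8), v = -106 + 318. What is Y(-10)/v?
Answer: 5/53 ≈ 0.094340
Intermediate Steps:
v = 212
Y(j) = j*(8 + j)
Y(-10)/v = -10*(8 - 10)/212 = -10*(-2)*(1/212) = 20*(1/212) = 5/53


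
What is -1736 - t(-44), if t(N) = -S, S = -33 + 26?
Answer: -1743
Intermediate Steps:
S = -7
t(N) = 7 (t(N) = -1*(-7) = 7)
-1736 - t(-44) = -1736 - 1*7 = -1736 - 7 = -1743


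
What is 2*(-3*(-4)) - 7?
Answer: 17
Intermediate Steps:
2*(-3*(-4)) - 7 = 2*12 - 7 = 24 - 7 = 17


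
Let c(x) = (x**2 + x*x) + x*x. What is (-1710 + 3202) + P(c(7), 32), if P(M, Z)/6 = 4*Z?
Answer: 2260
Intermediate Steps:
c(x) = 3*x**2 (c(x) = (x**2 + x**2) + x**2 = 2*x**2 + x**2 = 3*x**2)
P(M, Z) = 24*Z (P(M, Z) = 6*(4*Z) = 24*Z)
(-1710 + 3202) + P(c(7), 32) = (-1710 + 3202) + 24*32 = 1492 + 768 = 2260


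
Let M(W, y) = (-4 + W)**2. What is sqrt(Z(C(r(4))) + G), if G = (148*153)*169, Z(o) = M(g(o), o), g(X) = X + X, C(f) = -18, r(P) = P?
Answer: 2*sqrt(957109) ≈ 1956.6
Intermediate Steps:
g(X) = 2*X
Z(o) = (-4 + 2*o)**2
G = 3826836 (G = 22644*169 = 3826836)
sqrt(Z(C(r(4))) + G) = sqrt(4*(-2 - 18)**2 + 3826836) = sqrt(4*(-20)**2 + 3826836) = sqrt(4*400 + 3826836) = sqrt(1600 + 3826836) = sqrt(3828436) = 2*sqrt(957109)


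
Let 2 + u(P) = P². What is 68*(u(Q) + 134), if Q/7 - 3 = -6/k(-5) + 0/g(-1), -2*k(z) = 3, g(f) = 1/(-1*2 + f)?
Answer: 172244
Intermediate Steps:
g(f) = 1/(-2 + f)
k(z) = -3/2 (k(z) = -½*3 = -3/2)
Q = 49 (Q = 21 + 7*(-6/(-3/2) + 0/(1/(-2 - 1))) = 21 + 7*(-6*(-⅔) + 0/(1/(-3))) = 21 + 7*(4 + 0/(-⅓)) = 21 + 7*(4 + 0*(-3)) = 21 + 7*(4 + 0) = 21 + 7*4 = 21 + 28 = 49)
u(P) = -2 + P²
68*(u(Q) + 134) = 68*((-2 + 49²) + 134) = 68*((-2 + 2401) + 134) = 68*(2399 + 134) = 68*2533 = 172244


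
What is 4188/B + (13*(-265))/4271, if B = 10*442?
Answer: 665012/4719455 ≈ 0.14091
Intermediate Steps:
B = 4420
4188/B + (13*(-265))/4271 = 4188/4420 + (13*(-265))/4271 = 4188*(1/4420) - 3445*1/4271 = 1047/1105 - 3445/4271 = 665012/4719455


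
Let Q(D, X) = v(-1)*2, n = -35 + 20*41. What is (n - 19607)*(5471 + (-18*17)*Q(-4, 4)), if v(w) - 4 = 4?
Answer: -10822650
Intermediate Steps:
v(w) = 8 (v(w) = 4 + 4 = 8)
n = 785 (n = -35 + 820 = 785)
Q(D, X) = 16 (Q(D, X) = 8*2 = 16)
(n - 19607)*(5471 + (-18*17)*Q(-4, 4)) = (785 - 19607)*(5471 - 18*17*16) = -18822*(5471 - 306*16) = -18822*(5471 - 4896) = -18822*575 = -10822650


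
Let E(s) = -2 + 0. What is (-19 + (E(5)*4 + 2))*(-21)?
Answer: 525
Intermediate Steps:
E(s) = -2
(-19 + (E(5)*4 + 2))*(-21) = (-19 + (-2*4 + 2))*(-21) = (-19 + (-8 + 2))*(-21) = (-19 - 6)*(-21) = -25*(-21) = 525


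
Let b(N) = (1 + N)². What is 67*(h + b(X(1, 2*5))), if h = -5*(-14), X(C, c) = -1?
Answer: 4690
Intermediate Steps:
h = 70
67*(h + b(X(1, 2*5))) = 67*(70 + (1 - 1)²) = 67*(70 + 0²) = 67*(70 + 0) = 67*70 = 4690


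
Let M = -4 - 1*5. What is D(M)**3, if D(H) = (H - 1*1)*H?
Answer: 729000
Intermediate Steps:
M = -9 (M = -4 - 5 = -9)
D(H) = H*(-1 + H) (D(H) = (H - 1)*H = (-1 + H)*H = H*(-1 + H))
D(M)**3 = (-9*(-1 - 9))**3 = (-9*(-10))**3 = 90**3 = 729000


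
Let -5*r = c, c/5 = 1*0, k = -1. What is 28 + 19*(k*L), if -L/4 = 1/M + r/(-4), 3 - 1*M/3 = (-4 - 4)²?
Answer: 5048/183 ≈ 27.585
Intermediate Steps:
M = -183 (M = 9 - 3*(-4 - 4)² = 9 - 3*(-8)² = 9 - 3*64 = 9 - 192 = -183)
c = 0 (c = 5*(1*0) = 5*0 = 0)
r = 0 (r = -⅕*0 = 0)
L = 4/183 (L = -4*(1/(-183) + 0/(-4)) = -4*(1*(-1/183) + 0*(-¼)) = -4*(-1/183 + 0) = -4*(-1/183) = 4/183 ≈ 0.021858)
28 + 19*(k*L) = 28 + 19*(-1*4/183) = 28 + 19*(-4/183) = 28 - 76/183 = 5048/183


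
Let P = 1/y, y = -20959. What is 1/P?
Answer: -20959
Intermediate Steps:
P = -1/20959 (P = 1/(-20959) = -1/20959 ≈ -4.7712e-5)
1/P = 1/(-1/20959) = -20959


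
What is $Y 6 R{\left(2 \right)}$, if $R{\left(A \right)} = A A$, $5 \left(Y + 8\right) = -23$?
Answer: $- \frac{1512}{5} \approx -302.4$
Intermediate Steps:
$Y = - \frac{63}{5}$ ($Y = -8 + \frac{1}{5} \left(-23\right) = -8 - \frac{23}{5} = - \frac{63}{5} \approx -12.6$)
$R{\left(A \right)} = A^{2}$
$Y 6 R{\left(2 \right)} = \left(- \frac{63}{5}\right) 6 \cdot 2^{2} = \left(- \frac{378}{5}\right) 4 = - \frac{1512}{5}$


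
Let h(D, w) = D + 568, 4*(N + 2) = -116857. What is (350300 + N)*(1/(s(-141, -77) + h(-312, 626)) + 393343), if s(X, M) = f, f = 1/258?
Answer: 33366910362001775/264196 ≈ 1.2630e+11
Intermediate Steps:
N = -116865/4 (N = -2 + (1/4)*(-116857) = -2 - 116857/4 = -116865/4 ≈ -29216.)
h(D, w) = 568 + D
f = 1/258 ≈ 0.0038760
s(X, M) = 1/258
(350300 + N)*(1/(s(-141, -77) + h(-312, 626)) + 393343) = (350300 - 116865/4)*(1/(1/258 + (568 - 312)) + 393343) = 1284335*(1/(1/258 + 256) + 393343)/4 = 1284335*(1/(66049/258) + 393343)/4 = 1284335*(258/66049 + 393343)/4 = (1284335/4)*(25979912065/66049) = 33366910362001775/264196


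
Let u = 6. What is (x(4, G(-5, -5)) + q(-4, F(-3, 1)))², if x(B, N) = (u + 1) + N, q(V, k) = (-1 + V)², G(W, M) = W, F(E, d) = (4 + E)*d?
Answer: 729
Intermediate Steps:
F(E, d) = d*(4 + E)
x(B, N) = 7 + N (x(B, N) = (6 + 1) + N = 7 + N)
(x(4, G(-5, -5)) + q(-4, F(-3, 1)))² = ((7 - 5) + (-1 - 4)²)² = (2 + (-5)²)² = (2 + 25)² = 27² = 729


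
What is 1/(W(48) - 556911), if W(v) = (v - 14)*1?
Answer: -1/556877 ≈ -1.7957e-6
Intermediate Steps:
W(v) = -14 + v (W(v) = (-14 + v)*1 = -14 + v)
1/(W(48) - 556911) = 1/((-14 + 48) - 556911) = 1/(34 - 556911) = 1/(-556877) = -1/556877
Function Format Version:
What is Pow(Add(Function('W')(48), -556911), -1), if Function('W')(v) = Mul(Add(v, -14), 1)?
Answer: Rational(-1, 556877) ≈ -1.7957e-6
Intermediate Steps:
Function('W')(v) = Add(-14, v) (Function('W')(v) = Mul(Add(-14, v), 1) = Add(-14, v))
Pow(Add(Function('W')(48), -556911), -1) = Pow(Add(Add(-14, 48), -556911), -1) = Pow(Add(34, -556911), -1) = Pow(-556877, -1) = Rational(-1, 556877)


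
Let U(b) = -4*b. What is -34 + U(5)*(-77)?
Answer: 1506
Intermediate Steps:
-34 + U(5)*(-77) = -34 - 4*5*(-77) = -34 - 20*(-77) = -34 + 1540 = 1506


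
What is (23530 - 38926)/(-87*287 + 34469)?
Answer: -3849/2375 ≈ -1.6206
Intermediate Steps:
(23530 - 38926)/(-87*287 + 34469) = -15396/(-24969 + 34469) = -15396/9500 = -15396*1/9500 = -3849/2375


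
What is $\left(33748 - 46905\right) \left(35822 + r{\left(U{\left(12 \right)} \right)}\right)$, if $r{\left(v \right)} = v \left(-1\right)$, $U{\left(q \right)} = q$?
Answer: $-471152170$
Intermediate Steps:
$r{\left(v \right)} = - v$
$\left(33748 - 46905\right) \left(35822 + r{\left(U{\left(12 \right)} \right)}\right) = \left(33748 - 46905\right) \left(35822 - 12\right) = - 13157 \left(35822 - 12\right) = \left(-13157\right) 35810 = -471152170$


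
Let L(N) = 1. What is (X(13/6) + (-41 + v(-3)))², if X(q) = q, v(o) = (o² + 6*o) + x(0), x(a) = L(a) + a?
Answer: 78961/36 ≈ 2193.4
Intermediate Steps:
x(a) = 1 + a
v(o) = 1 + o² + 6*o (v(o) = (o² + 6*o) + (1 + 0) = (o² + 6*o) + 1 = 1 + o² + 6*o)
(X(13/6) + (-41 + v(-3)))² = (13/6 + (-41 + (1 + (-3)² + 6*(-3))))² = (13*(⅙) + (-41 + (1 + 9 - 18)))² = (13/6 + (-41 - 8))² = (13/6 - 49)² = (-281/6)² = 78961/36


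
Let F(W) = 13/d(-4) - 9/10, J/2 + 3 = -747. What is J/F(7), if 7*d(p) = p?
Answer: 30000/473 ≈ 63.425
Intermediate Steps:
J = -1500 (J = -6 + 2*(-747) = -6 - 1494 = -1500)
d(p) = p/7
F(W) = -473/20 (F(W) = 13/(((1/7)*(-4))) - 9/10 = 13/(-4/7) - 9*1/10 = 13*(-7/4) - 9/10 = -91/4 - 9/10 = -473/20)
J/F(7) = -1500/(-473/20) = -1500*(-20/473) = 30000/473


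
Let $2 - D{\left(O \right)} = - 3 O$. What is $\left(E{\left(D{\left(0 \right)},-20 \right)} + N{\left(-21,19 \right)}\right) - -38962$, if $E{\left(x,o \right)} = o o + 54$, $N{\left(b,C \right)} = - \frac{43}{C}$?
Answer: $\frac{748861}{19} \approx 39414.0$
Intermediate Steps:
$D{\left(O \right)} = 2 + 3 O$ ($D{\left(O \right)} = 2 - - 3 O = 2 + 3 O$)
$E{\left(x,o \right)} = 54 + o^{2}$ ($E{\left(x,o \right)} = o^{2} + 54 = 54 + o^{2}$)
$\left(E{\left(D{\left(0 \right)},-20 \right)} + N{\left(-21,19 \right)}\right) - -38962 = \left(\left(54 + \left(-20\right)^{2}\right) - \frac{43}{19}\right) - -38962 = \left(\left(54 + 400\right) - \frac{43}{19}\right) + 38962 = \left(454 - \frac{43}{19}\right) + 38962 = \frac{8583}{19} + 38962 = \frac{748861}{19}$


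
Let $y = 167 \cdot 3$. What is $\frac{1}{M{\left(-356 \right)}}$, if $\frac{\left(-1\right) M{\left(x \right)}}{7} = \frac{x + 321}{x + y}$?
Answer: $\frac{29}{49} \approx 0.59184$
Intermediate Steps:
$y = 501$
$M{\left(x \right)} = - \frac{7 \left(321 + x\right)}{501 + x}$ ($M{\left(x \right)} = - 7 \frac{x + 321}{x + 501} = - 7 \frac{321 + x}{501 + x} = - \frac{7 \left(321 + x\right)}{501 + x}$)
$\frac{1}{M{\left(-356 \right)}} = \frac{1}{7 \frac{1}{501 - 356} \left(-321 - -356\right)} = \frac{1}{7 \cdot \frac{1}{145} \left(-321 + 356\right)} = \frac{1}{7 \cdot \frac{1}{145} \cdot 35} = \frac{1}{\frac{49}{29}} = \frac{29}{49}$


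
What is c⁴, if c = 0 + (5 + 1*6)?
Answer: 14641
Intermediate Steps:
c = 11 (c = 0 + (5 + 6) = 0 + 11 = 11)
c⁴ = 11⁴ = 14641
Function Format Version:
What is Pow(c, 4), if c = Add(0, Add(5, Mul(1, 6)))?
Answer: 14641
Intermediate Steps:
c = 11 (c = Add(0, Add(5, 6)) = Add(0, 11) = 11)
Pow(c, 4) = Pow(11, 4) = 14641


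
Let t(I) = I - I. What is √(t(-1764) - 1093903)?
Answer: I*√1093903 ≈ 1045.9*I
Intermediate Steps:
t(I) = 0
√(t(-1764) - 1093903) = √(0 - 1093903) = √(-1093903) = I*√1093903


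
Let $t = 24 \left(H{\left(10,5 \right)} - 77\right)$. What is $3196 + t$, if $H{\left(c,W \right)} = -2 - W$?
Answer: $1180$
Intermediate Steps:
$t = -2016$ ($t = 24 \left(\left(-2 - 5\right) - 77\right) = 24 \left(-7 - 77\right) = 24 \left(-84\right) = -2016$)
$3196 + t = 3196 - 2016 = 1180$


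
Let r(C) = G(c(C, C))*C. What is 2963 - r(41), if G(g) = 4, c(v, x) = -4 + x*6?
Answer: 2799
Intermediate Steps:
c(v, x) = -4 + 6*x
r(C) = 4*C
2963 - r(41) = 2963 - 4*41 = 2963 - 1*164 = 2963 - 164 = 2799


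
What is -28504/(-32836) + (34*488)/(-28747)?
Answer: 4038082/13881419 ≈ 0.29090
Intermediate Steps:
-28504/(-32836) + (34*488)/(-28747) = -28504*(-1/32836) + 16592*(-1/28747) = 7126/8209 - 976/1691 = 4038082/13881419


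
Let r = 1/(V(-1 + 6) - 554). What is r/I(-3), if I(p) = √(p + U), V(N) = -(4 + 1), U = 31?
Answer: -√7/7826 ≈ -0.00033807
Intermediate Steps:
V(N) = -5 (V(N) = -1*5 = -5)
I(p) = √(31 + p) (I(p) = √(p + 31) = √(31 + p))
r = -1/559 (r = 1/(-5 - 554) = 1/(-559) = -1/559 ≈ -0.0017889)
r/I(-3) = -1/(559*√(31 - 3)) = -√7/14/559 = -√7/7826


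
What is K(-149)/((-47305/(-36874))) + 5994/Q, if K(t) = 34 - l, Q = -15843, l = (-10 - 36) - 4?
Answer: 16262938506/249817705 ≈ 65.099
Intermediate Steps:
l = -50 (l = -46 - 4 = -50)
K(t) = 84 (K(t) = 34 - 1*(-50) = 34 + 50 = 84)
K(-149)/((-47305/(-36874))) + 5994/Q = 84/((-47305/(-36874))) + 5994/(-15843) = 84/((-47305*(-1/36874))) + 5994*(-1/15843) = 84/(47305/36874) - 1998/5281 = 84*(36874/47305) - 1998/5281 = 3097416/47305 - 1998/5281 = 16262938506/249817705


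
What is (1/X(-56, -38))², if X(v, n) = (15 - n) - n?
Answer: 1/8281 ≈ 0.00012076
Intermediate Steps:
X(v, n) = 15 - 2*n
(1/X(-56, -38))² = (1/(15 - 2*(-38)))² = (1/(15 + 76))² = (1/91)² = 1/8281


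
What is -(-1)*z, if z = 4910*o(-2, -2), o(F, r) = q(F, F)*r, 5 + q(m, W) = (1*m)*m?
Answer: 9820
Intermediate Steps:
q(m, W) = -5 + m² (q(m, W) = -5 + (1*m)*m = -5 + m*m = -5 + m²)
o(F, r) = r*(-5 + F²) (o(F, r) = (-5 + F²)*r = r*(-5 + F²))
z = 9820 (z = 4910*(-2*(-5 + (-2)²)) = 4910*(-2*(-5 + 4)) = 4910*(-2*(-1)) = 4910*2 = 9820)
-(-1)*z = -(-1)*9820 = -1*(-9820) = 9820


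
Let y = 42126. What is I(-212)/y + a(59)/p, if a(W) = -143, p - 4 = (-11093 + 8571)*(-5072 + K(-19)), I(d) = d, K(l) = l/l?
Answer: -8880085/1760628086 ≈ -0.0050437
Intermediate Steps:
K(l) = 1
p = 12789066 (p = 4 + (-11093 + 8571)*(-5072 + 1) = 4 - 2522*(-5071) = 4 + 12789062 = 12789066)
I(-212)/y + a(59)/p = -212/42126 - 143/12789066 = -212*1/42126 - 143*1/12789066 = -106/21063 - 143/12789066 = -8880085/1760628086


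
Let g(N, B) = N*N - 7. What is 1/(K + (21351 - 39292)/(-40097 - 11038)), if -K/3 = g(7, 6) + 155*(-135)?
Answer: 7305/457653508 ≈ 1.5962e-5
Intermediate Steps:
g(N, B) = -7 + N² (g(N, B) = N² - 7 = -7 + N²)
K = 62649 (K = -3*((-7 + 7²) + 155*(-135)) = -3*((-7 + 49) - 20925) = -3*(42 - 20925) = -3*(-20883) = 62649)
1/(K + (21351 - 39292)/(-40097 - 11038)) = 1/(62649 + (21351 - 39292)/(-40097 - 11038)) = 1/(62649 - 17941/(-51135)) = 1/(62649 - 17941*(-1/51135)) = 1/(62649 + 2563/7305) = 1/(457653508/7305) = 7305/457653508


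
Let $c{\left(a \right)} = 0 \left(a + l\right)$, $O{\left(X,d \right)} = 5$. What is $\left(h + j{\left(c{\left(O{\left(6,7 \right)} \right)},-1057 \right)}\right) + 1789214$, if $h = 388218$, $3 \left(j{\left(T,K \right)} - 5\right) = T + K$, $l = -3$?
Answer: $\frac{6531254}{3} \approx 2.1771 \cdot 10^{6}$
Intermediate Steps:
$c{\left(a \right)} = 0$ ($c{\left(a \right)} = 0 \left(a - 3\right) = 0 \left(-3 + a\right) = 0$)
$j{\left(T,K \right)} = 5 + \frac{K}{3} + \frac{T}{3}$ ($j{\left(T,K \right)} = 5 + \frac{T + K}{3} = 5 + \frac{K + T}{3} = 5 + \left(\frac{K}{3} + \frac{T}{3}\right) = 5 + \frac{K}{3} + \frac{T}{3}$)
$\left(h + j{\left(c{\left(O{\left(6,7 \right)} \right)},-1057 \right)}\right) + 1789214 = \left(388218 + \left(5 + \frac{1}{3} \left(-1057\right) + \frac{1}{3} \cdot 0\right)\right) + 1789214 = \left(388218 + \left(5 - \frac{1057}{3} + 0\right)\right) + 1789214 = \left(388218 - \frac{1042}{3}\right) + 1789214 = \frac{1163612}{3} + 1789214 = \frac{6531254}{3}$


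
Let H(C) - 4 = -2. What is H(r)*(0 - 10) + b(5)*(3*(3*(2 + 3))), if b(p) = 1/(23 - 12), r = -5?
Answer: -175/11 ≈ -15.909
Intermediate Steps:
b(p) = 1/11
H(C) = 2 (H(C) = 4 - 2 = 2)
H(r)*(0 - 10) + b(5)*(3*(3*(2 + 3))) = 2*(0 - 10) + (3*(3*(2 + 3)))/11 = 2*(-10) + (3*(3*5))/11 = -20 + (3*15)/11 = -20 + (1/11)*45 = -20 + 45/11 = -175/11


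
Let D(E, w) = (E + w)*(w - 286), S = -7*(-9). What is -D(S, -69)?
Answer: -2130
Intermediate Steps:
S = 63
D(E, w) = (-286 + w)*(E + w) (D(E, w) = (E + w)*(-286 + w) = (-286 + w)*(E + w))
-D(S, -69) = -((-69)**2 - 286*63 - 286*(-69) + 63*(-69)) = -(4761 - 18018 + 19734 - 4347) = -1*2130 = -2130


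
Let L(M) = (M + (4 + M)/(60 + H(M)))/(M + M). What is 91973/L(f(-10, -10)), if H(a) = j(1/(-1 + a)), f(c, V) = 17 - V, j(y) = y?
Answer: 7752772062/42953 ≈ 1.8049e+5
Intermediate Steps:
H(a) = 1/(-1 + a)
L(M) = (M + (4 + M)/(60 + 1/(-1 + M)))/(2*M) (L(M) = (M + (4 + M)/(60 + 1/(-1 + M)))/(M + M) = (M + (4 + M)/(60 + 1/(-1 + M)))/((2*M)) = (M + (4 + M)/(60 + 1/(-1 + M)))*(1/(2*M)) = (M + (4 + M)/(60 + 1/(-1 + M)))/(2*M))
91973/L(f(-10, -10)) = 91973/((((17 - 1*(-10)) + (-1 + (17 - 1*(-10)))*(4 + 61*(17 - 1*(-10))))/(2*(17 - 1*(-10))*(-59 + 60*(17 - 1*(-10)))))) = 91973/((((17 + 10) + (-1 + (17 + 10))*(4 + 61*(17 + 10)))/(2*(17 + 10)*(-59 + 60*(17 + 10))))) = 91973/(((½)*(27 + (-1 + 27)*(4 + 61*27))/(27*(-59 + 60*27)))) = 91973/(((½)*(1/27)*(27 + 26*(4 + 1647))/(-59 + 1620))) = 91973/(((½)*(1/27)*(27 + 26*1651)/1561)) = 91973/(((½)*(1/27)*(1/1561)*(27 + 42926))) = 91973/(((½)*(1/27)*(1/1561)*42953)) = 91973/(42953/84294) = 91973*(84294/42953) = 7752772062/42953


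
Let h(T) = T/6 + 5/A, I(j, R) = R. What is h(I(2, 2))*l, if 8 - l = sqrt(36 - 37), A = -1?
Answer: -112/3 + 14*I/3 ≈ -37.333 + 4.6667*I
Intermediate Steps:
h(T) = -5 + T/6 (h(T) = T/6 + 5/(-1) = T*(1/6) + 5*(-1) = T/6 - 5 = -5 + T/6)
l = 8 - I (l = 8 - sqrt(36 - 37) = 8 - sqrt(-1) = 8 - I ≈ 8.0 - 1.0*I)
h(I(2, 2))*l = (-5 + (1/6)*2)*(8 - I) = (-5 + 1/3)*(8 - I) = -14*(8 - I)/3 = -112/3 + 14*I/3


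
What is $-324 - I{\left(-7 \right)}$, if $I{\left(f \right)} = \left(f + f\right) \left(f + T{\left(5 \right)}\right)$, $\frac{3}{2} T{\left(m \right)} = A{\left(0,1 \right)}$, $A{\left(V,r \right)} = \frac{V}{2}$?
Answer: $-422$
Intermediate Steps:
$A{\left(V,r \right)} = \frac{V}{2}$ ($A{\left(V,r \right)} = V \frac{1}{2} = \frac{V}{2}$)
$T{\left(m \right)} = 0$ ($T{\left(m \right)} = \frac{2 \cdot \frac{1}{2} \cdot 0}{3} = \frac{2}{3} \cdot 0 = 0$)
$I{\left(f \right)} = 2 f^{2}$ ($I{\left(f \right)} = \left(f + f\right) \left(f + 0\right) = 2 f f = 2 f^{2}$)
$-324 - I{\left(-7 \right)} = -324 - 2 \left(-7\right)^{2} = -324 - 2 \cdot 49 = -324 - 98 = -422$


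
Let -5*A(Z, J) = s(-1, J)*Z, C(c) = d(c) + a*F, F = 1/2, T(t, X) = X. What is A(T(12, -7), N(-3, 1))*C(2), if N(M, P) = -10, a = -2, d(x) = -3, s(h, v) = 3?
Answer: -84/5 ≈ -16.800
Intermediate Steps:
F = ½ ≈ 0.50000
C(c) = -4 (C(c) = -3 - 2*½ = -3 - 1 = -4)
A(Z, J) = -3*Z/5
A(T(12, -7), N(-3, 1))*C(2) = -⅗*(-7)*(-4) = (21/5)*(-4) = -84/5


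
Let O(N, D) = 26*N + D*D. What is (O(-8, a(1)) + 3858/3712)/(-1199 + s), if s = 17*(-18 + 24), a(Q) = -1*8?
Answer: 265335/2036032 ≈ 0.13032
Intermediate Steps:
a(Q) = -8
O(N, D) = D**2 + 26*N (O(N, D) = 26*N + D**2 = D**2 + 26*N)
s = 102 (s = 17*6 = 102)
(O(-8, a(1)) + 3858/3712)/(-1199 + s) = (((-8)**2 + 26*(-8)) + 3858/3712)/(-1199 + 102) = ((64 - 208) + 3858*(1/3712))/(-1097) = (-144 + 1929/1856)*(-1/1097) = -265335/1856*(-1/1097) = 265335/2036032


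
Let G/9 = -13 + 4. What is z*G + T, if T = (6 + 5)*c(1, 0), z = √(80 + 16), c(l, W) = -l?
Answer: -11 - 324*√6 ≈ -804.63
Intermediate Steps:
G = -81 (G = 9*(-13 + 4) = 9*(-9) = -81)
z = 4*√6 (z = √96 = 4*√6 ≈ 9.7980)
T = -11 (T = (6 + 5)*(-1*1) = 11*(-1) = -11)
z*G + T = (4*√6)*(-81) - 11 = -324*√6 - 11 = -11 - 324*√6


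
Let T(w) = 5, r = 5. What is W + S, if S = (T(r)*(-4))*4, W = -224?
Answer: -304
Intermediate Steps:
S = -80 (S = (5*(-4))*4 = -20*4 = -80)
W + S = -224 - 80 = -304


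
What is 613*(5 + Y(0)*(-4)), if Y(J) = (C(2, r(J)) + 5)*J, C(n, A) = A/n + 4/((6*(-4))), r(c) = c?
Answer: 3065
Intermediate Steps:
C(n, A) = -⅙ + A/n (C(n, A) = A/n + 4/(-24) = A/n + 4*(-1/24) = A/n - ⅙ = -⅙ + A/n)
Y(J) = J*(29/6 + J/2) (Y(J) = ((J - ⅙*2)/2 + 5)*J = ((J - ⅓)/2 + 5)*J = ((-⅓ + J)/2 + 5)*J = ((-⅙ + J/2) + 5)*J = (29/6 + J/2)*J = J*(29/6 + J/2))
613*(5 + Y(0)*(-4)) = 613*(5 + ((⅙)*0*(29 + 3*0))*(-4)) = 613*(5 + ((⅙)*0*(29 + 0))*(-4)) = 613*(5 + ((⅙)*0*29)*(-4)) = 613*(5 + 0*(-4)) = 613*(5 + 0) = 613*5 = 3065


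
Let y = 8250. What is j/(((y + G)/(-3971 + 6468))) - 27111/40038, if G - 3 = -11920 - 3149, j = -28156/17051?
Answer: -13997379965/193883374392 ≈ -0.072195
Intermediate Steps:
j = -28156/17051 (j = -28156*1/17051 = -28156/17051 ≈ -1.6513)
G = -15066 (G = 3 + (-11920 - 3149) = 3 - 15069 = -15066)
j/(((y + G)/(-3971 + 6468))) - 27111/40038 = -28156*(-3971 + 6468)/(8250 - 15066)/17051 - 27111/40038 = -28156/(17051*((-6816/2497))) - 27111*1/40038 = -28156/(17051*((-6816*1/2497))) - 9037/13346 = -28156/(17051*(-6816/2497)) - 9037/13346 = -28156/17051*(-2497/6816) - 9037/13346 = 17576383/29054904 - 9037/13346 = -13997379965/193883374392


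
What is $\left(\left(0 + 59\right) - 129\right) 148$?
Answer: $-10360$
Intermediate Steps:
$\left(\left(0 + 59\right) - 129\right) 148 = \left(59 - 129\right) 148 = \left(-70\right) 148 = -10360$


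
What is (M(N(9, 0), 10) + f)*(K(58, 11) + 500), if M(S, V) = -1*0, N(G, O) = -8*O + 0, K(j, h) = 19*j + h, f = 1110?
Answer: 1790430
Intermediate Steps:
K(j, h) = h + 19*j
N(G, O) = -8*O
M(S, V) = 0
(M(N(9, 0), 10) + f)*(K(58, 11) + 500) = (0 + 1110)*((11 + 19*58) + 500) = 1110*((11 + 1102) + 500) = 1110*(1113 + 500) = 1110*1613 = 1790430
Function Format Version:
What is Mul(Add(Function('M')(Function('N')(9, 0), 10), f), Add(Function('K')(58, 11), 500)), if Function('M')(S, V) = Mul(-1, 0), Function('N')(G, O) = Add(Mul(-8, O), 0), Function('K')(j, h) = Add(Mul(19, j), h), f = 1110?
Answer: 1790430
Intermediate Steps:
Function('K')(j, h) = Add(h, Mul(19, j))
Function('N')(G, O) = Mul(-8, O)
Function('M')(S, V) = 0
Mul(Add(Function('M')(Function('N')(9, 0), 10), f), Add(Function('K')(58, 11), 500)) = Mul(Add(0, 1110), Add(Add(11, Mul(19, 58)), 500)) = Mul(1110, Add(Add(11, 1102), 500)) = Mul(1110, Add(1113, 500)) = Mul(1110, 1613) = 1790430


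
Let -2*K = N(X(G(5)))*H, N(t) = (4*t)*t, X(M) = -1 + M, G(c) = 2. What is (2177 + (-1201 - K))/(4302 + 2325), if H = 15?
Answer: 1006/6627 ≈ 0.15180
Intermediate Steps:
N(t) = 4*t²
K = -30 (K = -4*(-1 + 2)²*15/2 = -4*1²*15/2 = -4*1*15/2 = -2*15 = -½*60 = -30)
(2177 + (-1201 - K))/(4302 + 2325) = (2177 + (-1201 - 1*(-30)))/(4302 + 2325) = (2177 + (-1201 + 30))/6627 = (2177 - 1171)*(1/6627) = 1006*(1/6627) = 1006/6627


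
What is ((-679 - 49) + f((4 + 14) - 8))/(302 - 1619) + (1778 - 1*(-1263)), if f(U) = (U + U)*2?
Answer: 4005685/1317 ≈ 3041.5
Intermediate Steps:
f(U) = 4*U (f(U) = (2*U)*2 = 4*U)
((-679 - 49) + f((4 + 14) - 8))/(302 - 1619) + (1778 - 1*(-1263)) = ((-679 - 49) + 4*((4 + 14) - 8))/(302 - 1619) + (1778 - 1*(-1263)) = (-728 + 4*(18 - 8))/(-1317) + (1778 + 1263) = (-728 + 4*10)*(-1/1317) + 3041 = (-728 + 40)*(-1/1317) + 3041 = -688*(-1/1317) + 3041 = 688/1317 + 3041 = 4005685/1317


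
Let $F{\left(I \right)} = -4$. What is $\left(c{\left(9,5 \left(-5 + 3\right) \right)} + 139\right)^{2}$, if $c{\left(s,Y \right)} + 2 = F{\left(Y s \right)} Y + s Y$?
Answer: $7569$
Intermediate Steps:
$c{\left(s,Y \right)} = -2 - 4 Y + Y s$ ($c{\left(s,Y \right)} = -2 + \left(- 4 Y + s Y\right) = -2 + \left(- 4 Y + Y s\right) = -2 - 4 Y + Y s$)
$\left(c{\left(9,5 \left(-5 + 3\right) \right)} + 139\right)^{2} = \left(\left(-2 - 4 \cdot 5 \left(-5 + 3\right) + 5 \left(-5 + 3\right) 9\right) + 139\right)^{2} = \left(\left(-2 - 4 \cdot 5 \left(-2\right) + 5 \left(-2\right) 9\right) + 139\right)^{2} = \left(\left(-2 - -40 - 90\right) + 139\right)^{2} = \left(\left(-2 + 40 - 90\right) + 139\right)^{2} = \left(-52 + 139\right)^{2} = 87^{2} = 7569$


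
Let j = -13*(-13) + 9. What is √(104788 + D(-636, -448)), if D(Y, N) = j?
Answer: √104966 ≈ 323.98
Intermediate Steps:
j = 178 (j = 169 + 9 = 178)
D(Y, N) = 178
√(104788 + D(-636, -448)) = √(104788 + 178) = √104966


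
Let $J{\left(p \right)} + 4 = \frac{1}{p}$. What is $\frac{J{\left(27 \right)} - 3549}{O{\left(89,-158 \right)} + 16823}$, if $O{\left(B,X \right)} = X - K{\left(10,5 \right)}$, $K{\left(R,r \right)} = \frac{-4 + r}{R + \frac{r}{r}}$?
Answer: $- \frac{527615}{2474739} \approx -0.2132$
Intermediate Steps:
$J{\left(p \right)} = -4 + \frac{1}{p}$
$K{\left(R,r \right)} = \frac{-4 + r}{1 + R}$ ($K{\left(R,r \right)} = \frac{-4 + r}{R + 1} = \frac{-4 + r}{1 + R}$)
$O{\left(B,X \right)} = - \frac{1}{11} + X$ ($O{\left(B,X \right)} = X - \frac{-4 + 5}{1 + 10} = X - \frac{1}{11} \cdot 1 = X - \frac{1}{11} = - \frac{1}{11} + X$)
$\frac{J{\left(27 \right)} - 3549}{O{\left(89,-158 \right)} + 16823} = \frac{\left(-4 + \frac{1}{27}\right) - 3549}{\left(- \frac{1}{11} - 158\right) + 16823} = \frac{\left(-4 + \frac{1}{27}\right) - 3549}{- \frac{1739}{11} + 16823} = \frac{- \frac{107}{27} - 3549}{\frac{183314}{11}} = \left(- \frac{95930}{27}\right) \frac{11}{183314} = - \frac{527615}{2474739}$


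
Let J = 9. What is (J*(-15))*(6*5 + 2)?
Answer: -4320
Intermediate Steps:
(J*(-15))*(6*5 + 2) = (9*(-15))*(6*5 + 2) = -135*(30 + 2) = -135*32 = -4320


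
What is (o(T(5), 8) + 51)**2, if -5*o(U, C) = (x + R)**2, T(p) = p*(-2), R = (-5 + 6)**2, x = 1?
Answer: 63001/25 ≈ 2520.0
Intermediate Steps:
R = 1 (R = 1**2 = 1)
T(p) = -2*p
o(U, C) = -4/5 (o(U, C) = -(1 + 1)**2/5 = -1/5*2**2 = -1/5*4 = -4/5)
(o(T(5), 8) + 51)**2 = (-4/5 + 51)**2 = (251/5)**2 = 63001/25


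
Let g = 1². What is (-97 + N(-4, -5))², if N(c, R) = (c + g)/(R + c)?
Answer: 84100/9 ≈ 9344.4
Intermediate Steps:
g = 1
N(c, R) = (1 + c)/(R + c) (N(c, R) = (c + 1)/(R + c) = (1 + c)/(R + c))
(-97 + N(-4, -5))² = (-97 + (1 - 4)/(-5 - 4))² = (-97 - 3/(-9))² = (-97 - ⅑*(-3))² = (-97 + ⅓)² = (-290/3)² = 84100/9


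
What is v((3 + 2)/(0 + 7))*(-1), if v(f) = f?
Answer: -5/7 ≈ -0.71429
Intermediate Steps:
v((3 + 2)/(0 + 7))*(-1) = ((3 + 2)/(0 + 7))*(-1) = (5/7)*(-1) = -5/7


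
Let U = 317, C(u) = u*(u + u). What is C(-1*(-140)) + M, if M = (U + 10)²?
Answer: 146129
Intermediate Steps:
C(u) = 2*u² (C(u) = u*(2*u) = 2*u²)
M = 106929 (M = (317 + 10)² = 327² = 106929)
C(-1*(-140)) + M = 2*(-1*(-140))² + 106929 = 2*140² + 106929 = 2*19600 + 106929 = 39200 + 106929 = 146129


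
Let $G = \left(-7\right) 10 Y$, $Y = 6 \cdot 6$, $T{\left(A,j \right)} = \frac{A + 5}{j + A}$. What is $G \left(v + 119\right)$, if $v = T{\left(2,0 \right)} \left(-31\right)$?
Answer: $-26460$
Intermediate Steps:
$T{\left(A,j \right)} = \frac{5 + A}{A + j}$
$Y = 36$
$G = -2520$ ($G = \left(-7\right) 10 \cdot 36 = \left(-70\right) 36 = -2520$)
$v = - \frac{217}{2}$ ($v = \frac{5 + 2}{2 + 0} \left(-31\right) = \frac{1}{2} \cdot 7 \left(-31\right) = \frac{7}{2} \left(-31\right) = - \frac{217}{2} \approx -108.5$)
$G \left(v + 119\right) = - 2520 \left(- \frac{217}{2} + 119\right) = \left(-2520\right) \frac{21}{2} = -26460$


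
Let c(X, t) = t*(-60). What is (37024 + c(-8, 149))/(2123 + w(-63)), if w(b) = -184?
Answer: 4012/277 ≈ 14.484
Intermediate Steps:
c(X, t) = -60*t
(37024 + c(-8, 149))/(2123 + w(-63)) = (37024 - 60*149)/(2123 - 184) = (37024 - 8940)/1939 = 28084*(1/1939) = 4012/277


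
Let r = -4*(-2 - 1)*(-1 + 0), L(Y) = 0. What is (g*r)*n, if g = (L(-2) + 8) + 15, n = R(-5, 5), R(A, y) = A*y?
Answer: 6900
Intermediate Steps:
n = -25 (n = -5*5 = -25)
g = 23 (g = (0 + 8) + 15 = 8 + 15 = 23)
r = -12 (r = -(-12)*(-1) = -4*3 = -12)
(g*r)*n = (23*(-12))*(-25) = -276*(-25) = 6900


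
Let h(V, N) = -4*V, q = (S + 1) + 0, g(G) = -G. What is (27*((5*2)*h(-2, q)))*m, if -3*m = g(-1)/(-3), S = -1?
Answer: 240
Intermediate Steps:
q = 0 (q = (-1 + 1) + 0 = 0 + 0 = 0)
m = 1/9 (m = -(-1*(-1))/(3*(-3)) = -(-1)/(3*3) = -1/3*(-1/3) = 1/9 ≈ 0.11111)
(27*((5*2)*h(-2, q)))*m = (27*((5*2)*(-4*(-2))))*(1/9) = (27*(10*8))*(1/9) = (27*80)*(1/9) = 2160*(1/9) = 240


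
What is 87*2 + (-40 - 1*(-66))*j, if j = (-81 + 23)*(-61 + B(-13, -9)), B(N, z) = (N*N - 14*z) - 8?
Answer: -340634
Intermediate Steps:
B(N, z) = -8 + N² - 14*z (B(N, z) = (N² - 14*z) - 8 = -8 + N² - 14*z)
j = -13108 (j = (-81 + 23)*(-61 + (-8 + (-13)² - 14*(-9))) = -58*(-61 + (-8 + 169 + 126)) = -58*(-61 + 287) = -58*226 = -13108)
87*2 + (-40 - 1*(-66))*j = 87*2 + (-40 - 1*(-66))*(-13108) = 174 + (-40 + 66)*(-13108) = 174 + 26*(-13108) = 174 - 340808 = -340634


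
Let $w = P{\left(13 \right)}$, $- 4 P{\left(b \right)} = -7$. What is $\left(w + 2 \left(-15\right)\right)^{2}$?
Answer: $\frac{12769}{16} \approx 798.06$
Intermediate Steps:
$P{\left(b \right)} = \frac{7}{4}$ ($P{\left(b \right)} = \left(- \frac{1}{4}\right) \left(-7\right) = \frac{7}{4}$)
$w = \frac{7}{4} \approx 1.75$
$\left(w + 2 \left(-15\right)\right)^{2} = \left(\frac{7}{4} + 2 \left(-15\right)\right)^{2} = \left(\frac{7}{4} - 30\right)^{2} = \left(- \frac{113}{4}\right)^{2} = \frac{12769}{16}$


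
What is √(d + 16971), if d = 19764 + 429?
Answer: 2*√9291 ≈ 192.78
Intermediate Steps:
d = 20193
√(d + 16971) = √(20193 + 16971) = √37164 = 2*√9291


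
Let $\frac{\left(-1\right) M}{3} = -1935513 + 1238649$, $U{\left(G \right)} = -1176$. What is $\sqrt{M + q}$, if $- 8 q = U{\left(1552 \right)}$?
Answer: $\sqrt{2090739} \approx 1445.9$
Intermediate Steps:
$q = 147$ ($q = \left(- \frac{1}{8}\right) \left(-1176\right) = 147$)
$M = 2090592$ ($M = - 3 \left(-1935513 + 1238649\right) = \left(-3\right) \left(-696864\right) = 2090592$)
$\sqrt{M + q} = \sqrt{2090592 + 147} = \sqrt{2090739}$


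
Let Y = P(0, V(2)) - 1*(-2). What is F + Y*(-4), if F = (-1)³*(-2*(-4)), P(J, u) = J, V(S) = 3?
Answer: -16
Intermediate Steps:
Y = 2 (Y = 0 - 1*(-2) = 0 + 2 = 2)
F = -8 (F = -1*8 = -8)
F + Y*(-4) = -8 + 2*(-4) = -8 - 8 = -16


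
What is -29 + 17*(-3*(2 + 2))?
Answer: -233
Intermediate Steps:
-29 + 17*(-3*(2 + 2)) = -29 + 17*(-3*4) = -29 + 17*(-12) = -29 - 204 = -233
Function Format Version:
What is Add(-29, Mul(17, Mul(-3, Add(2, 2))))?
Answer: -233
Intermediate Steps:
Add(-29, Mul(17, Mul(-3, Add(2, 2)))) = Add(-29, Mul(17, Mul(-3, 4))) = Add(-29, Mul(17, -12)) = Add(-29, -204) = -233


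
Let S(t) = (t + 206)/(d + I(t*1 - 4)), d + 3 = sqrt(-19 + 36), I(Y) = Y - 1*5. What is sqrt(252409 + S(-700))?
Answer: sqrt(179715702 - 252409*sqrt(17))/sqrt(712 - sqrt(17)) ≈ 502.40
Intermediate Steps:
I(Y) = -5 + Y (I(Y) = Y - 5 = -5 + Y)
d = -3 + sqrt(17) (d = -3 + sqrt(-19 + 36) = -3 + sqrt(17) ≈ 1.1231)
S(t) = (206 + t)/(-12 + t + sqrt(17)) (S(t) = (t + 206)/((-3 + sqrt(17)) + (-5 + (t*1 - 4))) = (206 + t)/((-3 + sqrt(17)) + (-5 + (t - 4))) = (206 + t)/((-3 + sqrt(17)) + (-5 + (-4 + t))) = (206 + t)/((-3 + sqrt(17)) + (-9 + t)) = (206 + t)/(-12 + t + sqrt(17)))
sqrt(252409 + S(-700)) = sqrt(252409 + (206 - 700)/(-12 - 700 + sqrt(17))) = sqrt(252409 - 494/(-712 + sqrt(17)))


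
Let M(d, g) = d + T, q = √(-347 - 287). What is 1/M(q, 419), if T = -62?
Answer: -31/2239 - I*√634/4478 ≈ -0.013845 - 0.0056229*I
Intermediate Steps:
q = I*√634 (q = √(-634) = I*√634 ≈ 25.179*I)
M(d, g) = -62 + d (M(d, g) = d - 62 = -62 + d)
1/M(q, 419) = 1/(-62 + I*√634)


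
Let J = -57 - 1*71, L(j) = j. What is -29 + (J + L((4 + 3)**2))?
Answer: -108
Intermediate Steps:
J = -128 (J = -57 - 71 = -128)
-29 + (J + L((4 + 3)**2)) = -29 + (-128 + (4 + 3)**2) = -29 + (-128 + 7**2) = -29 + (-128 + 49) = -29 - 79 = -108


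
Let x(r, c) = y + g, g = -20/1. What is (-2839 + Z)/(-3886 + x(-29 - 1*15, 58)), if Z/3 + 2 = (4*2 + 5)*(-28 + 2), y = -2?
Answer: 3859/3908 ≈ 0.98746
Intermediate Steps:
g = -20 (g = -20*1 = -20)
x(r, c) = -22 (x(r, c) = -2 - 20 = -22)
Z = -1020 (Z = -6 + 3*((4*2 + 5)*(-28 + 2)) = -6 + 3*((8 + 5)*(-26)) = -6 + 3*(13*(-26)) = -6 + 3*(-338) = -6 - 1014 = -1020)
(-2839 + Z)/(-3886 + x(-29 - 1*15, 58)) = (-2839 - 1020)/(-3886 - 22) = -3859/(-3908) = -3859*(-1/3908) = 3859/3908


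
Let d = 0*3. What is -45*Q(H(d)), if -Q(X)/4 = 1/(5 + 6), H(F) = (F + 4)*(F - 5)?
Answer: 180/11 ≈ 16.364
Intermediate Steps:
d = 0
H(F) = (-5 + F)*(4 + F) (H(F) = (4 + F)*(-5 + F) = (-5 + F)*(4 + F))
Q(X) = -4/11 (Q(X) = -4/(5 + 6) = -4/11)
-45*Q(H(d)) = -45*(-4/11) = 180/11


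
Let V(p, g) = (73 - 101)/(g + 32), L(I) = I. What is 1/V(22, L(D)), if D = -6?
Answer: -13/14 ≈ -0.92857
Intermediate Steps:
V(p, g) = -28/(32 + g)
1/V(22, L(D)) = 1/(-28/(32 - 6)) = 1/(-28/26) = 1/(-28*1/26) = 1/(-14/13) = -13/14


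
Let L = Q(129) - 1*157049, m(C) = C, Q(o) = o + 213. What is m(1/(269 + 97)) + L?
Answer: -57354761/366 ≈ -1.5671e+5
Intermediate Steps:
Q(o) = 213 + o
L = -156707 (L = (213 + 129) - 1*157049 = 342 - 157049 = -156707)
m(1/(269 + 97)) + L = 1/(269 + 97) - 156707 = 1/366 - 156707 = -57354761/366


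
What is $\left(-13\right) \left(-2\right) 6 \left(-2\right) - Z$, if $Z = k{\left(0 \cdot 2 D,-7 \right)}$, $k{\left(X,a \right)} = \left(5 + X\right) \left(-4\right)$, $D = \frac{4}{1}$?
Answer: $-292$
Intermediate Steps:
$D = 4$ ($D = 4 \cdot 1 = 4$)
$k{\left(X,a \right)} = -20 - 4 X$
$Z = -20$ ($Z = -20 - 4 \cdot 0 \cdot 2 \cdot 4 = -20 - 4 \cdot 0 \cdot 4 = -20 - 0 = -20 + 0 = -20$)
$\left(-13\right) \left(-2\right) 6 \left(-2\right) - Z = \left(-13\right) \left(-2\right) 6 \left(-2\right) - -20 = 26 \left(-12\right) + 20 = -312 + 20 = -292$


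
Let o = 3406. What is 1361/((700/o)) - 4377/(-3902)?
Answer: 2261380304/341425 ≈ 6623.4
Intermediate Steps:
1361/((700/o)) - 4377/(-3902) = 1361/((700/3406)) - 4377/(-3902) = 1361/((700*(1/3406))) - 4377*(-1/3902) = 1361/(350/1703) + 4377/3902 = 1361*(1703/350) + 4377/3902 = 2317783/350 + 4377/3902 = 2261380304/341425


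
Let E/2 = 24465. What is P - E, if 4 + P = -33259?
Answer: -82193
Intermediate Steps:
P = -33263 (P = -4 - 33259 = -33263)
E = 48930 (E = 2*24465 = 48930)
P - E = -33263 - 1*48930 = -33263 - 48930 = -82193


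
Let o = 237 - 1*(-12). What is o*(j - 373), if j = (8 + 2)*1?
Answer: -90387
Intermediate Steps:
o = 249 (o = 237 + 12 = 249)
j = 10 (j = 10*1 = 10)
o*(j - 373) = 249*(10 - 373) = 249*(-363) = -90387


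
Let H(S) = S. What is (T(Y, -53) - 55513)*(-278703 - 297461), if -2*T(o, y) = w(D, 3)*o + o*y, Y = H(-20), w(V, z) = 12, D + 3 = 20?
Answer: 32220819372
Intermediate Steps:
D = 17 (D = -3 + 20 = 17)
Y = -20
T(o, y) = -6*o - o*y/2 (T(o, y) = -(12*o + o*y)/2 = -6*o - o*y/2)
(T(Y, -53) - 55513)*(-278703 - 297461) = (-½*(-20)*(12 - 53) - 55513)*(-278703 - 297461) = (-½*(-20)*(-41) - 55513)*(-576164) = (-410 - 55513)*(-576164) = -55923*(-576164) = 32220819372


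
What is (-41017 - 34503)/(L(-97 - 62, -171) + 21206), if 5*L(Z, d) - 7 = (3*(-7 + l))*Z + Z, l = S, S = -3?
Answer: -47200/13831 ≈ -3.4126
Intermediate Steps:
l = -3
L(Z, d) = 7/5 - 29*Z/5 (L(Z, d) = 7/5 + ((3*(-7 - 3))*Z + Z)/5 = 7/5 + ((3*(-10))*Z + Z)/5 = 7/5 + (-30*Z + Z)/5 = 7/5 + (-29*Z)/5 = 7/5 - 29*Z/5)
(-41017 - 34503)/(L(-97 - 62, -171) + 21206) = (-41017 - 34503)/((7/5 - 29*(-97 - 62)/5) + 21206) = -75520/((7/5 - 29/5*(-159)) + 21206) = -75520/((7/5 + 4611/5) + 21206) = -75520/(4618/5 + 21206) = -75520/110648/5 = -75520*5/110648 = -47200/13831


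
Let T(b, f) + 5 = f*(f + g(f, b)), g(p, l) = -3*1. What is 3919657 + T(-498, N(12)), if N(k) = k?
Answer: 3919760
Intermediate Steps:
g(p, l) = -3
T(b, f) = -5 + f*(-3 + f) (T(b, f) = -5 + f*(f - 3) = -5 + f*(-3 + f))
3919657 + T(-498, N(12)) = 3919657 + (-5 + 12**2 - 3*12) = 3919657 + (-5 + 144 - 36) = 3919657 + 103 = 3919760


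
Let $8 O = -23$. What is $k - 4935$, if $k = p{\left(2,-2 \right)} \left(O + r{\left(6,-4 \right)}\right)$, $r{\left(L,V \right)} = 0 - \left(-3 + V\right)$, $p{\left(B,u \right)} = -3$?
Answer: $- \frac{39579}{8} \approx -4947.4$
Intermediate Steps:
$r{\left(L,V \right)} = 3 - V$ ($r{\left(L,V \right)} = 0 - \left(-3 + V\right) = 3 - V$)
$O = - \frac{23}{8}$ ($O = \frac{1}{8} \left(-23\right) = - \frac{23}{8} \approx -2.875$)
$k = - \frac{99}{8}$ ($k = - 3 \left(- \frac{23}{8} + \left(3 - -4\right)\right) = - 3 \left(- \frac{23}{8} + \left(3 + 4\right)\right) = - 3 \left(- \frac{23}{8} + 7\right) = \left(-3\right) \frac{33}{8} = - \frac{99}{8} \approx -12.375$)
$k - 4935 = - \frac{99}{8} - 4935 = - \frac{39579}{8}$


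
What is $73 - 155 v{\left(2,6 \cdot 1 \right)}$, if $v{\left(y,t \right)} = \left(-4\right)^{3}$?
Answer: $9993$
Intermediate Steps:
$v{\left(y,t \right)} = -64$
$73 - 155 v{\left(2,6 \cdot 1 \right)} = 73 - -9920 = 73 + 9920 = 9993$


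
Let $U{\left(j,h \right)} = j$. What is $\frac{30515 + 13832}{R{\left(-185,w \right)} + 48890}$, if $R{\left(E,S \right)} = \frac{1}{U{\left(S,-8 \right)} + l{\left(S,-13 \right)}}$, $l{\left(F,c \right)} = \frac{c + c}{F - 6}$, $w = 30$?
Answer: $\frac{15388409}{16964842} \approx 0.90708$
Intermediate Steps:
$l{\left(F,c \right)} = \frac{2 c}{-6 + F}$
$R{\left(E,S \right)} = \frac{1}{S - \frac{26}{-6 + S}}$ ($R{\left(E,S \right)} = \frac{1}{S + 2 \left(-13\right) \frac{1}{-6 + S}} = \frac{1}{S - \frac{26}{-6 + S}}$)
$\frac{30515 + 13832}{R{\left(-185,w \right)} + 48890} = \frac{30515 + 13832}{\frac{-6 + 30}{-26 + 30 \left(-6 + 30\right)} + 48890} = \frac{44347}{\frac{1}{-26 + 30 \cdot 24} \cdot 24 + 48890} = \frac{44347}{\frac{1}{-26 + 720} \cdot 24 + 48890} = \frac{44347}{\frac{1}{694} \cdot 24 + 48890} = \frac{44347}{\frac{12}{347} + 48890} = \frac{44347}{\frac{16964842}{347}} = 44347 \cdot \frac{347}{16964842} = \frac{15388409}{16964842}$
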